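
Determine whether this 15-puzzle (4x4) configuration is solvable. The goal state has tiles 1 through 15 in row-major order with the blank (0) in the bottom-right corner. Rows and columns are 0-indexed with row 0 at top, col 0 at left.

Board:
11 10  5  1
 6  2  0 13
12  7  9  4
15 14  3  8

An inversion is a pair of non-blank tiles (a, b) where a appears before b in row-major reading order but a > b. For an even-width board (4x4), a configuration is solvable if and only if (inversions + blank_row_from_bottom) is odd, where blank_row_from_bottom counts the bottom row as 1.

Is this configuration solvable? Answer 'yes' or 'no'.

Inversions: 48
Blank is in row 1 (0-indexed from top), which is row 3 counting from the bottom (bottom = 1).
48 + 3 = 51, which is odd, so the puzzle is solvable.

Answer: yes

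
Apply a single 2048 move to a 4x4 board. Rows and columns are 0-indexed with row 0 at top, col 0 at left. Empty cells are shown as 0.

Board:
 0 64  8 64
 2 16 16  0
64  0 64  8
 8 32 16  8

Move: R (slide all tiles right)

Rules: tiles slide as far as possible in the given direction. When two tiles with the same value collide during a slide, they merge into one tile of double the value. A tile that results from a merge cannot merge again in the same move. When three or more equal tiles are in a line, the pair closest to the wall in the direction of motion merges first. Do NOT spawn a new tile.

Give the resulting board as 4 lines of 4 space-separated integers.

Slide right:
row 0: [0, 64, 8, 64] -> [0, 64, 8, 64]
row 1: [2, 16, 16, 0] -> [0, 0, 2, 32]
row 2: [64, 0, 64, 8] -> [0, 0, 128, 8]
row 3: [8, 32, 16, 8] -> [8, 32, 16, 8]

Answer:   0  64   8  64
  0   0   2  32
  0   0 128   8
  8  32  16   8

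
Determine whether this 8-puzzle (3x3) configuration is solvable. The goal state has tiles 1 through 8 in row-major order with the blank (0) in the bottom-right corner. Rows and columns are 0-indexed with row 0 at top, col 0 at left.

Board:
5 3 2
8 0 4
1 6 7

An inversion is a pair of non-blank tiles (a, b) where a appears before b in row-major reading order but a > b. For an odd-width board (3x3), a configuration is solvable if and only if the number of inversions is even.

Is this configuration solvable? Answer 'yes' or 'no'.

Inversions (pairs i<j in row-major order where tile[i] > tile[j] > 0): 12
12 is even, so the puzzle is solvable.

Answer: yes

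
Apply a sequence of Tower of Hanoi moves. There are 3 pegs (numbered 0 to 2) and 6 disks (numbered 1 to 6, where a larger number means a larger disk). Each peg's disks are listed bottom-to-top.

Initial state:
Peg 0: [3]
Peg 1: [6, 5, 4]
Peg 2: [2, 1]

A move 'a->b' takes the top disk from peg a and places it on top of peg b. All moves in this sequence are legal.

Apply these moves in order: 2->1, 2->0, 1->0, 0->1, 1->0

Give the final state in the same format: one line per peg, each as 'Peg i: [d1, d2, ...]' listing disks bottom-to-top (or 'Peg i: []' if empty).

Answer: Peg 0: [3, 2, 1]
Peg 1: [6, 5, 4]
Peg 2: []

Derivation:
After move 1 (2->1):
Peg 0: [3]
Peg 1: [6, 5, 4, 1]
Peg 2: [2]

After move 2 (2->0):
Peg 0: [3, 2]
Peg 1: [6, 5, 4, 1]
Peg 2: []

After move 3 (1->0):
Peg 0: [3, 2, 1]
Peg 1: [6, 5, 4]
Peg 2: []

After move 4 (0->1):
Peg 0: [3, 2]
Peg 1: [6, 5, 4, 1]
Peg 2: []

After move 5 (1->0):
Peg 0: [3, 2, 1]
Peg 1: [6, 5, 4]
Peg 2: []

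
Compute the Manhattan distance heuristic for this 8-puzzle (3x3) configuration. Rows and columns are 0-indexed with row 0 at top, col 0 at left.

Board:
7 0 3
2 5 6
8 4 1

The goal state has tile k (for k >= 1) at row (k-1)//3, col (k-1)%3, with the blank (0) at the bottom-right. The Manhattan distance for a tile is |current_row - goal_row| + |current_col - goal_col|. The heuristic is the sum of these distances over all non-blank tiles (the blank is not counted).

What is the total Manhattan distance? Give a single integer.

Tile 7: at (0,0), goal (2,0), distance |0-2|+|0-0| = 2
Tile 3: at (0,2), goal (0,2), distance |0-0|+|2-2| = 0
Tile 2: at (1,0), goal (0,1), distance |1-0|+|0-1| = 2
Tile 5: at (1,1), goal (1,1), distance |1-1|+|1-1| = 0
Tile 6: at (1,2), goal (1,2), distance |1-1|+|2-2| = 0
Tile 8: at (2,0), goal (2,1), distance |2-2|+|0-1| = 1
Tile 4: at (2,1), goal (1,0), distance |2-1|+|1-0| = 2
Tile 1: at (2,2), goal (0,0), distance |2-0|+|2-0| = 4
Sum: 2 + 0 + 2 + 0 + 0 + 1 + 2 + 4 = 11

Answer: 11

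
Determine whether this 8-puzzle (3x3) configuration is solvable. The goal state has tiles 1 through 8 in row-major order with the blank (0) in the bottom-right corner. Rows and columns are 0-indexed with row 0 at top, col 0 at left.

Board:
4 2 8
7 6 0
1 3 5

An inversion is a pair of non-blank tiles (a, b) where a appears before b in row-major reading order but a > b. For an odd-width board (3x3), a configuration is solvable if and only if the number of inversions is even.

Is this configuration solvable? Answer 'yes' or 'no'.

Answer: yes

Derivation:
Inversions (pairs i<j in row-major order where tile[i] > tile[j] > 0): 16
16 is even, so the puzzle is solvable.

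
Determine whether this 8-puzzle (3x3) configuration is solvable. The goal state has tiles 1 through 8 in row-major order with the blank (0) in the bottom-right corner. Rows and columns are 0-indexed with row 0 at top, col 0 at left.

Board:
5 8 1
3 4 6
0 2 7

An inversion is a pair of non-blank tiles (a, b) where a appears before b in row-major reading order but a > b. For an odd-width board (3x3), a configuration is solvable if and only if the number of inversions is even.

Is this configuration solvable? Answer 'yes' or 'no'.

Answer: no

Derivation:
Inversions (pairs i<j in row-major order where tile[i] > tile[j] > 0): 13
13 is odd, so the puzzle is not solvable.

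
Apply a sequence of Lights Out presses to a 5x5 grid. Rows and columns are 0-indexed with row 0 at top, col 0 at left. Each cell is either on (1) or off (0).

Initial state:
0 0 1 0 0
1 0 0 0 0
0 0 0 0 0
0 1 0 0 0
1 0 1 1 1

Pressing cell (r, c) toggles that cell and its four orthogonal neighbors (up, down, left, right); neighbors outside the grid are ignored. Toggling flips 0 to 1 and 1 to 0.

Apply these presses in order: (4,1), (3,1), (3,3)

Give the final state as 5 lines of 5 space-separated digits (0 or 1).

After press 1 at (4,1):
0 0 1 0 0
1 0 0 0 0
0 0 0 0 0
0 0 0 0 0
0 1 0 1 1

After press 2 at (3,1):
0 0 1 0 0
1 0 0 0 0
0 1 0 0 0
1 1 1 0 0
0 0 0 1 1

After press 3 at (3,3):
0 0 1 0 0
1 0 0 0 0
0 1 0 1 0
1 1 0 1 1
0 0 0 0 1

Answer: 0 0 1 0 0
1 0 0 0 0
0 1 0 1 0
1 1 0 1 1
0 0 0 0 1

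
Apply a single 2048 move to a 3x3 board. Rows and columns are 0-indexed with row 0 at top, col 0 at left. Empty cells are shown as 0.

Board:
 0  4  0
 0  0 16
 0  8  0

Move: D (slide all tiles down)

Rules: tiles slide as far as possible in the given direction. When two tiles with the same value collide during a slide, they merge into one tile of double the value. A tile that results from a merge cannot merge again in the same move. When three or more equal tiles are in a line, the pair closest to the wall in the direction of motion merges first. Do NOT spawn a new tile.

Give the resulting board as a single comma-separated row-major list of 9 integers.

Answer: 0, 0, 0, 0, 4, 0, 0, 8, 16

Derivation:
Slide down:
col 0: [0, 0, 0] -> [0, 0, 0]
col 1: [4, 0, 8] -> [0, 4, 8]
col 2: [0, 16, 0] -> [0, 0, 16]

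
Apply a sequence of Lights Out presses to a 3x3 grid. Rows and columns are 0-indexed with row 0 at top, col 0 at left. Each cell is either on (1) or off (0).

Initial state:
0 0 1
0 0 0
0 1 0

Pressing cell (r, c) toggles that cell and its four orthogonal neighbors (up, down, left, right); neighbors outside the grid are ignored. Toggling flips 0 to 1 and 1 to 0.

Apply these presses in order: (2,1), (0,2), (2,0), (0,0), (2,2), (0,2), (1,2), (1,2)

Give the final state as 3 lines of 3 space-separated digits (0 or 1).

After press 1 at (2,1):
0 0 1
0 1 0
1 0 1

After press 2 at (0,2):
0 1 0
0 1 1
1 0 1

After press 3 at (2,0):
0 1 0
1 1 1
0 1 1

After press 4 at (0,0):
1 0 0
0 1 1
0 1 1

After press 5 at (2,2):
1 0 0
0 1 0
0 0 0

After press 6 at (0,2):
1 1 1
0 1 1
0 0 0

After press 7 at (1,2):
1 1 0
0 0 0
0 0 1

After press 8 at (1,2):
1 1 1
0 1 1
0 0 0

Answer: 1 1 1
0 1 1
0 0 0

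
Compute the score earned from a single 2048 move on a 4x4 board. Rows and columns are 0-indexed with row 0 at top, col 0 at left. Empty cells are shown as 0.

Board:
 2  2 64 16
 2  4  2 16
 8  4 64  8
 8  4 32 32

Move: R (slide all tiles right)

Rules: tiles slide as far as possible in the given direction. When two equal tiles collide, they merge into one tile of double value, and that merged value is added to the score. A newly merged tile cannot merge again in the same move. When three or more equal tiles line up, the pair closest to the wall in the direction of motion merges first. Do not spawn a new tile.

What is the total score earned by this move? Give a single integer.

Answer: 68

Derivation:
Slide right:
row 0: [2, 2, 64, 16] -> [0, 4, 64, 16]  score +4 (running 4)
row 1: [2, 4, 2, 16] -> [2, 4, 2, 16]  score +0 (running 4)
row 2: [8, 4, 64, 8] -> [8, 4, 64, 8]  score +0 (running 4)
row 3: [8, 4, 32, 32] -> [0, 8, 4, 64]  score +64 (running 68)
Board after move:
 0  4 64 16
 2  4  2 16
 8  4 64  8
 0  8  4 64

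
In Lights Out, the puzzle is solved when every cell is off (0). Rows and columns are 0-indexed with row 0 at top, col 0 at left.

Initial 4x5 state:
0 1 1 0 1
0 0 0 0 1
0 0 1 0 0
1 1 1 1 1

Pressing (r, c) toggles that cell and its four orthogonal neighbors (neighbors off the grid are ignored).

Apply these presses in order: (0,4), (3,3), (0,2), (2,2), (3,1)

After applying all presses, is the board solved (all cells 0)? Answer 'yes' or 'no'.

After press 1 at (0,4):
0 1 1 1 0
0 0 0 0 0
0 0 1 0 0
1 1 1 1 1

After press 2 at (3,3):
0 1 1 1 0
0 0 0 0 0
0 0 1 1 0
1 1 0 0 0

After press 3 at (0,2):
0 0 0 0 0
0 0 1 0 0
0 0 1 1 0
1 1 0 0 0

After press 4 at (2,2):
0 0 0 0 0
0 0 0 0 0
0 1 0 0 0
1 1 1 0 0

After press 5 at (3,1):
0 0 0 0 0
0 0 0 0 0
0 0 0 0 0
0 0 0 0 0

Lights still on: 0

Answer: yes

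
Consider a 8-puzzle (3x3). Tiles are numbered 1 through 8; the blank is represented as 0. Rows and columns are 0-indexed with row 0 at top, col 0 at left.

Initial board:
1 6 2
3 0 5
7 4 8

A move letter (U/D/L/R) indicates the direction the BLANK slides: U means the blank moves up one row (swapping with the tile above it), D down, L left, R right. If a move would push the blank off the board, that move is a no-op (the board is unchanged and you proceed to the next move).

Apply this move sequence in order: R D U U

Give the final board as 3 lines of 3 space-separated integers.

After move 1 (R):
1 6 2
3 5 0
7 4 8

After move 2 (D):
1 6 2
3 5 8
7 4 0

After move 3 (U):
1 6 2
3 5 0
7 4 8

After move 4 (U):
1 6 0
3 5 2
7 4 8

Answer: 1 6 0
3 5 2
7 4 8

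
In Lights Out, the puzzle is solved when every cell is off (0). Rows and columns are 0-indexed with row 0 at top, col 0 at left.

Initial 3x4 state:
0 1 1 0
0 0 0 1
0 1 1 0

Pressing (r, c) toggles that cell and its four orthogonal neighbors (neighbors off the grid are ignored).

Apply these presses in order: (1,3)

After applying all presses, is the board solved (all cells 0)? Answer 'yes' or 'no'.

After press 1 at (1,3):
0 1 1 1
0 0 1 0
0 1 1 1

Lights still on: 7

Answer: no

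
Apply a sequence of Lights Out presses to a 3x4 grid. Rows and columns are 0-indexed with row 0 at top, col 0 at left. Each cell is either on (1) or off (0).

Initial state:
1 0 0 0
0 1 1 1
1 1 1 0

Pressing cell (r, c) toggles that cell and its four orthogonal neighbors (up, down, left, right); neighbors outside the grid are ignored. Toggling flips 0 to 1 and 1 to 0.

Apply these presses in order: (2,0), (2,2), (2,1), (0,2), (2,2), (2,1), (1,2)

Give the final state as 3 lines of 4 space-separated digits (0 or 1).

Answer: 1 1 0 1
1 0 1 0
0 0 0 0

Derivation:
After press 1 at (2,0):
1 0 0 0
1 1 1 1
0 0 1 0

After press 2 at (2,2):
1 0 0 0
1 1 0 1
0 1 0 1

After press 3 at (2,1):
1 0 0 0
1 0 0 1
1 0 1 1

After press 4 at (0,2):
1 1 1 1
1 0 1 1
1 0 1 1

After press 5 at (2,2):
1 1 1 1
1 0 0 1
1 1 0 0

After press 6 at (2,1):
1 1 1 1
1 1 0 1
0 0 1 0

After press 7 at (1,2):
1 1 0 1
1 0 1 0
0 0 0 0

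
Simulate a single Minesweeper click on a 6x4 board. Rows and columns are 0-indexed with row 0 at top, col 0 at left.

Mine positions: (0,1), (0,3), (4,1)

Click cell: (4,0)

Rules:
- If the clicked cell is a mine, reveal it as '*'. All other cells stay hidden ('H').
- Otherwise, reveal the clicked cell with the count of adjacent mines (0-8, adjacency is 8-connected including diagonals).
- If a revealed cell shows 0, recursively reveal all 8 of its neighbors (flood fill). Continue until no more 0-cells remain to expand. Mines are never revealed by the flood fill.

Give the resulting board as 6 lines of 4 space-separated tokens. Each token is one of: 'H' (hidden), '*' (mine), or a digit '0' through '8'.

H H H H
H H H H
H H H H
H H H H
1 H H H
H H H H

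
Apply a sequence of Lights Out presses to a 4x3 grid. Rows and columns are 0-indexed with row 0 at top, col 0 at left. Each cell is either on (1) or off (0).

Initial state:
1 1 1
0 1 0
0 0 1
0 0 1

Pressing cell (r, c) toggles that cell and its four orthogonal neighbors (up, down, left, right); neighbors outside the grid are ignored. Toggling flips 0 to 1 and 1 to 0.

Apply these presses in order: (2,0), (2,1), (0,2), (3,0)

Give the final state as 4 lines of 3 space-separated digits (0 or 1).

After press 1 at (2,0):
1 1 1
1 1 0
1 1 1
1 0 1

After press 2 at (2,1):
1 1 1
1 0 0
0 0 0
1 1 1

After press 3 at (0,2):
1 0 0
1 0 1
0 0 0
1 1 1

After press 4 at (3,0):
1 0 0
1 0 1
1 0 0
0 0 1

Answer: 1 0 0
1 0 1
1 0 0
0 0 1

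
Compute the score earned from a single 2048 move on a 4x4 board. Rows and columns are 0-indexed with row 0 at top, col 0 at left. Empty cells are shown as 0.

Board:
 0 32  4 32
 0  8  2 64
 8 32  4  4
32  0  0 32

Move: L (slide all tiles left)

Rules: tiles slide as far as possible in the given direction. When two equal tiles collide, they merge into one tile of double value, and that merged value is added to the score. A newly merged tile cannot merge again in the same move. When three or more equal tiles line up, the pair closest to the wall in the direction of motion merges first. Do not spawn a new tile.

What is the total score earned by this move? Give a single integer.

Answer: 72

Derivation:
Slide left:
row 0: [0, 32, 4, 32] -> [32, 4, 32, 0]  score +0 (running 0)
row 1: [0, 8, 2, 64] -> [8, 2, 64, 0]  score +0 (running 0)
row 2: [8, 32, 4, 4] -> [8, 32, 8, 0]  score +8 (running 8)
row 3: [32, 0, 0, 32] -> [64, 0, 0, 0]  score +64 (running 72)
Board after move:
32  4 32  0
 8  2 64  0
 8 32  8  0
64  0  0  0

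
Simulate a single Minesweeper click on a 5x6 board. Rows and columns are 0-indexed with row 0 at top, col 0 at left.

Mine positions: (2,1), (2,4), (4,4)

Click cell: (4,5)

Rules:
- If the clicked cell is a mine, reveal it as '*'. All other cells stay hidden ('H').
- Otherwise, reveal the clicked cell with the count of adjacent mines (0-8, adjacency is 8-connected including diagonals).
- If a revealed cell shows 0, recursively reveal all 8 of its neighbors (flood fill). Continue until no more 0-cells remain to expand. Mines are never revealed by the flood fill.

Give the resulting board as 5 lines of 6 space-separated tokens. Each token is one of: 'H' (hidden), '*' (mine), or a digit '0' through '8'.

H H H H H H
H H H H H H
H H H H H H
H H H H H H
H H H H H 1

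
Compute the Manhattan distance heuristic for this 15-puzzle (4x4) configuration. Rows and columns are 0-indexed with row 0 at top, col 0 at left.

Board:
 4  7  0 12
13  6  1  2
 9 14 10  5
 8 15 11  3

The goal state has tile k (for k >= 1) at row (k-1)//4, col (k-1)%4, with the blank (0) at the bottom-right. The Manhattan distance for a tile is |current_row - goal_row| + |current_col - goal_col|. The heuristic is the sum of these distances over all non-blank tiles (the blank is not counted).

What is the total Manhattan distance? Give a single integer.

Tile 4: (0,0)->(0,3) = 3
Tile 7: (0,1)->(1,2) = 2
Tile 12: (0,3)->(2,3) = 2
Tile 13: (1,0)->(3,0) = 2
Tile 6: (1,1)->(1,1) = 0
Tile 1: (1,2)->(0,0) = 3
Tile 2: (1,3)->(0,1) = 3
Tile 9: (2,0)->(2,0) = 0
Tile 14: (2,1)->(3,1) = 1
Tile 10: (2,2)->(2,1) = 1
Tile 5: (2,3)->(1,0) = 4
Tile 8: (3,0)->(1,3) = 5
Tile 15: (3,1)->(3,2) = 1
Tile 11: (3,2)->(2,2) = 1
Tile 3: (3,3)->(0,2) = 4
Sum: 3 + 2 + 2 + 2 + 0 + 3 + 3 + 0 + 1 + 1 + 4 + 5 + 1 + 1 + 4 = 32

Answer: 32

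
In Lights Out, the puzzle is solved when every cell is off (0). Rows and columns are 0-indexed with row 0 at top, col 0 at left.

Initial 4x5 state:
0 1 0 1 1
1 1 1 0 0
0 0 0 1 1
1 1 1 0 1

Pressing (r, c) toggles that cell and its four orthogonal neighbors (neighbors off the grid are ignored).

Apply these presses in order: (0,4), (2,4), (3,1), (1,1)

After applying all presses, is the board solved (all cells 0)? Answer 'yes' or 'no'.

After press 1 at (0,4):
0 1 0 0 0
1 1 1 0 1
0 0 0 1 1
1 1 1 0 1

After press 2 at (2,4):
0 1 0 0 0
1 1 1 0 0
0 0 0 0 0
1 1 1 0 0

After press 3 at (3,1):
0 1 0 0 0
1 1 1 0 0
0 1 0 0 0
0 0 0 0 0

After press 4 at (1,1):
0 0 0 0 0
0 0 0 0 0
0 0 0 0 0
0 0 0 0 0

Lights still on: 0

Answer: yes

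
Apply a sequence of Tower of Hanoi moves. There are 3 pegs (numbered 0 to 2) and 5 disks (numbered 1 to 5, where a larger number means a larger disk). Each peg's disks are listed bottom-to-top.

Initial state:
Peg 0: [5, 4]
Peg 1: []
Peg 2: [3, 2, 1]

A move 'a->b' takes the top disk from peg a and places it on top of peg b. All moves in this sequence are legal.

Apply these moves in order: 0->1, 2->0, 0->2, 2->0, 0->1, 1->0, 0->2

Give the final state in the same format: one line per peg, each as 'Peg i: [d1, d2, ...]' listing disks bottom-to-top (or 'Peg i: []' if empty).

After move 1 (0->1):
Peg 0: [5]
Peg 1: [4]
Peg 2: [3, 2, 1]

After move 2 (2->0):
Peg 0: [5, 1]
Peg 1: [4]
Peg 2: [3, 2]

After move 3 (0->2):
Peg 0: [5]
Peg 1: [4]
Peg 2: [3, 2, 1]

After move 4 (2->0):
Peg 0: [5, 1]
Peg 1: [4]
Peg 2: [3, 2]

After move 5 (0->1):
Peg 0: [5]
Peg 1: [4, 1]
Peg 2: [3, 2]

After move 6 (1->0):
Peg 0: [5, 1]
Peg 1: [4]
Peg 2: [3, 2]

After move 7 (0->2):
Peg 0: [5]
Peg 1: [4]
Peg 2: [3, 2, 1]

Answer: Peg 0: [5]
Peg 1: [4]
Peg 2: [3, 2, 1]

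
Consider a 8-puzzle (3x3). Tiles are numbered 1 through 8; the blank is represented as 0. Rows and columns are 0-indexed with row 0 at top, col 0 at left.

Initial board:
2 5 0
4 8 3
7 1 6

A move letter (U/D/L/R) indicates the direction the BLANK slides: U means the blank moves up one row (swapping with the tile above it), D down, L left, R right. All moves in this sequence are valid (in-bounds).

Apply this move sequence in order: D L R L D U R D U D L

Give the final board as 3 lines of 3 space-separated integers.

Answer: 2 5 3
4 8 6
7 0 1

Derivation:
After move 1 (D):
2 5 3
4 8 0
7 1 6

After move 2 (L):
2 5 3
4 0 8
7 1 6

After move 3 (R):
2 5 3
4 8 0
7 1 6

After move 4 (L):
2 5 3
4 0 8
7 1 6

After move 5 (D):
2 5 3
4 1 8
7 0 6

After move 6 (U):
2 5 3
4 0 8
7 1 6

After move 7 (R):
2 5 3
4 8 0
7 1 6

After move 8 (D):
2 5 3
4 8 6
7 1 0

After move 9 (U):
2 5 3
4 8 0
7 1 6

After move 10 (D):
2 5 3
4 8 6
7 1 0

After move 11 (L):
2 5 3
4 8 6
7 0 1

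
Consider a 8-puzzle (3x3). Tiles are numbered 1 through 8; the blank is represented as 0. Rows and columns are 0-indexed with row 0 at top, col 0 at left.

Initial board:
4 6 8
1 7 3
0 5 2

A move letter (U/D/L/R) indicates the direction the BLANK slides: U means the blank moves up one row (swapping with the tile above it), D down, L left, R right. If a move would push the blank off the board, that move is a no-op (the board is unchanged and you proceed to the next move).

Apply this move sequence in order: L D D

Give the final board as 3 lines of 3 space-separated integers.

After move 1 (L):
4 6 8
1 7 3
0 5 2

After move 2 (D):
4 6 8
1 7 3
0 5 2

After move 3 (D):
4 6 8
1 7 3
0 5 2

Answer: 4 6 8
1 7 3
0 5 2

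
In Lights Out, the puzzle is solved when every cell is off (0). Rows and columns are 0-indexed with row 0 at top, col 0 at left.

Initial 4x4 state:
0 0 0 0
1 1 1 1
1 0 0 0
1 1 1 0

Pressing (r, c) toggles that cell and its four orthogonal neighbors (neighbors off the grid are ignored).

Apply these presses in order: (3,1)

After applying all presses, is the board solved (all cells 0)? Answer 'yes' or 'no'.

Answer: no

Derivation:
After press 1 at (3,1):
0 0 0 0
1 1 1 1
1 1 0 0
0 0 0 0

Lights still on: 6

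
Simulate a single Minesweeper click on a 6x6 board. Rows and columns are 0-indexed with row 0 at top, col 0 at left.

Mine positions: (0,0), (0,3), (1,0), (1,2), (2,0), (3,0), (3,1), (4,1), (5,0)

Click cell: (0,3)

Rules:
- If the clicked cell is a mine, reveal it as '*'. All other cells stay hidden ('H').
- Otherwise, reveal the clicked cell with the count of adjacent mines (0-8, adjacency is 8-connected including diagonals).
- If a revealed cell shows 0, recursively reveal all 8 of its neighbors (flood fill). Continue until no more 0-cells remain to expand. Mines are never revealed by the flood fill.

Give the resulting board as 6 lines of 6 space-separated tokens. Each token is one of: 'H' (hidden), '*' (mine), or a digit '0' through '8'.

H H H * H H
H H H H H H
H H H H H H
H H H H H H
H H H H H H
H H H H H H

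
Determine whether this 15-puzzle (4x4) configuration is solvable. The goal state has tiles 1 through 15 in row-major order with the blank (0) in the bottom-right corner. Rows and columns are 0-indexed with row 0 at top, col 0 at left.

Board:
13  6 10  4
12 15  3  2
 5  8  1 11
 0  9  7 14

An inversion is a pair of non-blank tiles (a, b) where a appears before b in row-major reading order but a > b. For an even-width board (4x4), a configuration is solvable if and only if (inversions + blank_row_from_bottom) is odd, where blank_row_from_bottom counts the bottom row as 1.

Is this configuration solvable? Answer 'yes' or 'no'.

Answer: yes

Derivation:
Inversions: 54
Blank is in row 3 (0-indexed from top), which is row 1 counting from the bottom (bottom = 1).
54 + 1 = 55, which is odd, so the puzzle is solvable.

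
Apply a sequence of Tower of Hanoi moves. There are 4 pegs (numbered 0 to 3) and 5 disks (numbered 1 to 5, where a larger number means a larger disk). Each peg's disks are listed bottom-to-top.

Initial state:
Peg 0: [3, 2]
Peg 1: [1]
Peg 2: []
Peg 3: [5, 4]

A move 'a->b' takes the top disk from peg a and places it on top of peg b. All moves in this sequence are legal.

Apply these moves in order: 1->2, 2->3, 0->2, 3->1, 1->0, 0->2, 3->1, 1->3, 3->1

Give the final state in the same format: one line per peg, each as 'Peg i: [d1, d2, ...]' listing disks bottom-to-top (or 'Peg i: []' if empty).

After move 1 (1->2):
Peg 0: [3, 2]
Peg 1: []
Peg 2: [1]
Peg 3: [5, 4]

After move 2 (2->3):
Peg 0: [3, 2]
Peg 1: []
Peg 2: []
Peg 3: [5, 4, 1]

After move 3 (0->2):
Peg 0: [3]
Peg 1: []
Peg 2: [2]
Peg 3: [5, 4, 1]

After move 4 (3->1):
Peg 0: [3]
Peg 1: [1]
Peg 2: [2]
Peg 3: [5, 4]

After move 5 (1->0):
Peg 0: [3, 1]
Peg 1: []
Peg 2: [2]
Peg 3: [5, 4]

After move 6 (0->2):
Peg 0: [3]
Peg 1: []
Peg 2: [2, 1]
Peg 3: [5, 4]

After move 7 (3->1):
Peg 0: [3]
Peg 1: [4]
Peg 2: [2, 1]
Peg 3: [5]

After move 8 (1->3):
Peg 0: [3]
Peg 1: []
Peg 2: [2, 1]
Peg 3: [5, 4]

After move 9 (3->1):
Peg 0: [3]
Peg 1: [4]
Peg 2: [2, 1]
Peg 3: [5]

Answer: Peg 0: [3]
Peg 1: [4]
Peg 2: [2, 1]
Peg 3: [5]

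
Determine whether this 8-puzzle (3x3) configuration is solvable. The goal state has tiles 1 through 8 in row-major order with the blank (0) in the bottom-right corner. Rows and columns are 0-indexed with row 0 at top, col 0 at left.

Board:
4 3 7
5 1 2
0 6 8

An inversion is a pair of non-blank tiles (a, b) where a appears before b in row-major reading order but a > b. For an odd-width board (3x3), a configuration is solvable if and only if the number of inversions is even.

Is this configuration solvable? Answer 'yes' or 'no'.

Inversions (pairs i<j in row-major order where tile[i] > tile[j] > 0): 11
11 is odd, so the puzzle is not solvable.

Answer: no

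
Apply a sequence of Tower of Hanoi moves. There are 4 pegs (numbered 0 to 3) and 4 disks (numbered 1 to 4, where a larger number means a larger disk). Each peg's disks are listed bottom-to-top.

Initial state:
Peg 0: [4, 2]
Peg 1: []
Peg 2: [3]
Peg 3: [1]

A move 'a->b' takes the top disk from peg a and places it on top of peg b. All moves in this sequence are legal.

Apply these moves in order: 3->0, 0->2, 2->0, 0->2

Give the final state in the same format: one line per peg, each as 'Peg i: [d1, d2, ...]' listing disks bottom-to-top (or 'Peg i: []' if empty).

Answer: Peg 0: [4, 2]
Peg 1: []
Peg 2: [3, 1]
Peg 3: []

Derivation:
After move 1 (3->0):
Peg 0: [4, 2, 1]
Peg 1: []
Peg 2: [3]
Peg 3: []

After move 2 (0->2):
Peg 0: [4, 2]
Peg 1: []
Peg 2: [3, 1]
Peg 3: []

After move 3 (2->0):
Peg 0: [4, 2, 1]
Peg 1: []
Peg 2: [3]
Peg 3: []

After move 4 (0->2):
Peg 0: [4, 2]
Peg 1: []
Peg 2: [3, 1]
Peg 3: []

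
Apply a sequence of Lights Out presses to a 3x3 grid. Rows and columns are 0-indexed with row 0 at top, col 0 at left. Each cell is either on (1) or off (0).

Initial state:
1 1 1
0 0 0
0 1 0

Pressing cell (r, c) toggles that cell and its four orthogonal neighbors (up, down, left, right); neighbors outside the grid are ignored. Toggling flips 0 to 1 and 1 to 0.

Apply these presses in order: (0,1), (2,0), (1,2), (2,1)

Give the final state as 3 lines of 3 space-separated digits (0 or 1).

Answer: 0 0 1
1 1 1
0 1 0

Derivation:
After press 1 at (0,1):
0 0 0
0 1 0
0 1 0

After press 2 at (2,0):
0 0 0
1 1 0
1 0 0

After press 3 at (1,2):
0 0 1
1 0 1
1 0 1

After press 4 at (2,1):
0 0 1
1 1 1
0 1 0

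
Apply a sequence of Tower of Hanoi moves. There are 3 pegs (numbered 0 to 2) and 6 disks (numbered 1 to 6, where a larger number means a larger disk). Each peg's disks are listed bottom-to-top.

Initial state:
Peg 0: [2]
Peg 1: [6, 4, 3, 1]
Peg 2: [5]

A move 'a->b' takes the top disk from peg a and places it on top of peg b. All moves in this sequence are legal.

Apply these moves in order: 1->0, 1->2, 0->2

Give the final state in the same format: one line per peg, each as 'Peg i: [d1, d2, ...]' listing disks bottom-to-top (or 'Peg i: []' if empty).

After move 1 (1->0):
Peg 0: [2, 1]
Peg 1: [6, 4, 3]
Peg 2: [5]

After move 2 (1->2):
Peg 0: [2, 1]
Peg 1: [6, 4]
Peg 2: [5, 3]

After move 3 (0->2):
Peg 0: [2]
Peg 1: [6, 4]
Peg 2: [5, 3, 1]

Answer: Peg 0: [2]
Peg 1: [6, 4]
Peg 2: [5, 3, 1]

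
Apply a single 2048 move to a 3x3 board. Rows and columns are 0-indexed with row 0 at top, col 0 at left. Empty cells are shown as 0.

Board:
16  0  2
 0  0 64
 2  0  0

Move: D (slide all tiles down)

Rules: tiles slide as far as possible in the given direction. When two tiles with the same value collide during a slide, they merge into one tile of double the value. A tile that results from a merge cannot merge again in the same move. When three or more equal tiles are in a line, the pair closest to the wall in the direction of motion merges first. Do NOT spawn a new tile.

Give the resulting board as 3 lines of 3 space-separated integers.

Slide down:
col 0: [16, 0, 2] -> [0, 16, 2]
col 1: [0, 0, 0] -> [0, 0, 0]
col 2: [2, 64, 0] -> [0, 2, 64]

Answer:  0  0  0
16  0  2
 2  0 64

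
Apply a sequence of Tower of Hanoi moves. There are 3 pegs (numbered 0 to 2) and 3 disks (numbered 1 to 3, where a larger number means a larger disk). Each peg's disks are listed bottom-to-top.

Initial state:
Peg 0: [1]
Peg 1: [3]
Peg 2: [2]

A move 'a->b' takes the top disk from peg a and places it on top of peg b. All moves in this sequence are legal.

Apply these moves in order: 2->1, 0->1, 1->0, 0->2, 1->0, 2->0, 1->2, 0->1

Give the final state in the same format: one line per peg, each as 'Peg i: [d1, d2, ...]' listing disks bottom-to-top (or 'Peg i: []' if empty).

Answer: Peg 0: [2]
Peg 1: [1]
Peg 2: [3]

Derivation:
After move 1 (2->1):
Peg 0: [1]
Peg 1: [3, 2]
Peg 2: []

After move 2 (0->1):
Peg 0: []
Peg 1: [3, 2, 1]
Peg 2: []

After move 3 (1->0):
Peg 0: [1]
Peg 1: [3, 2]
Peg 2: []

After move 4 (0->2):
Peg 0: []
Peg 1: [3, 2]
Peg 2: [1]

After move 5 (1->0):
Peg 0: [2]
Peg 1: [3]
Peg 2: [1]

After move 6 (2->0):
Peg 0: [2, 1]
Peg 1: [3]
Peg 2: []

After move 7 (1->2):
Peg 0: [2, 1]
Peg 1: []
Peg 2: [3]

After move 8 (0->1):
Peg 0: [2]
Peg 1: [1]
Peg 2: [3]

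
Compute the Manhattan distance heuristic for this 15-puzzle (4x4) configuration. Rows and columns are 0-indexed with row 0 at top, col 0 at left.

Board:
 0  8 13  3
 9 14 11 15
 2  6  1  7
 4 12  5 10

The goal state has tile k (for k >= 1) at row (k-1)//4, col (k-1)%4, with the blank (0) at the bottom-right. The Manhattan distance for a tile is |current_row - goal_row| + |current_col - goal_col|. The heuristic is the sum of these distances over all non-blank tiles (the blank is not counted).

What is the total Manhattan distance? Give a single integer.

Answer: 42

Derivation:
Tile 8: (0,1)->(1,3) = 3
Tile 13: (0,2)->(3,0) = 5
Tile 3: (0,3)->(0,2) = 1
Tile 9: (1,0)->(2,0) = 1
Tile 14: (1,1)->(3,1) = 2
Tile 11: (1,2)->(2,2) = 1
Tile 15: (1,3)->(3,2) = 3
Tile 2: (2,0)->(0,1) = 3
Tile 6: (2,1)->(1,1) = 1
Tile 1: (2,2)->(0,0) = 4
Tile 7: (2,3)->(1,2) = 2
Tile 4: (3,0)->(0,3) = 6
Tile 12: (3,1)->(2,3) = 3
Tile 5: (3,2)->(1,0) = 4
Tile 10: (3,3)->(2,1) = 3
Sum: 3 + 5 + 1 + 1 + 2 + 1 + 3 + 3 + 1 + 4 + 2 + 6 + 3 + 4 + 3 = 42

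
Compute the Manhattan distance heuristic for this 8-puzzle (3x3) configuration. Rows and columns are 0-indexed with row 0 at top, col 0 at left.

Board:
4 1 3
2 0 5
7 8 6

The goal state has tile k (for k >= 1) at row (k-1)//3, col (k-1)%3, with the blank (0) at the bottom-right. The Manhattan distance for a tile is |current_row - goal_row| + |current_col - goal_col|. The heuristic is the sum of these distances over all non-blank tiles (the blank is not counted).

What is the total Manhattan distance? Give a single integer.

Answer: 6

Derivation:
Tile 4: at (0,0), goal (1,0), distance |0-1|+|0-0| = 1
Tile 1: at (0,1), goal (0,0), distance |0-0|+|1-0| = 1
Tile 3: at (0,2), goal (0,2), distance |0-0|+|2-2| = 0
Tile 2: at (1,0), goal (0,1), distance |1-0|+|0-1| = 2
Tile 5: at (1,2), goal (1,1), distance |1-1|+|2-1| = 1
Tile 7: at (2,0), goal (2,0), distance |2-2|+|0-0| = 0
Tile 8: at (2,1), goal (2,1), distance |2-2|+|1-1| = 0
Tile 6: at (2,2), goal (1,2), distance |2-1|+|2-2| = 1
Sum: 1 + 1 + 0 + 2 + 1 + 0 + 0 + 1 = 6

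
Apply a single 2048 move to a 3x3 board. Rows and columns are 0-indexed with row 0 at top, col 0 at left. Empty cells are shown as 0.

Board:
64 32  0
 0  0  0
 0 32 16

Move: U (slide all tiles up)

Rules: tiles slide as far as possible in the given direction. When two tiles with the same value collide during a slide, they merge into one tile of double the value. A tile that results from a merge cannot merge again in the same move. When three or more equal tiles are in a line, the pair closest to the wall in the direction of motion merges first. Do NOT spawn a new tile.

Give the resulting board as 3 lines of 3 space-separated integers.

Answer: 64 64 16
 0  0  0
 0  0  0

Derivation:
Slide up:
col 0: [64, 0, 0] -> [64, 0, 0]
col 1: [32, 0, 32] -> [64, 0, 0]
col 2: [0, 0, 16] -> [16, 0, 0]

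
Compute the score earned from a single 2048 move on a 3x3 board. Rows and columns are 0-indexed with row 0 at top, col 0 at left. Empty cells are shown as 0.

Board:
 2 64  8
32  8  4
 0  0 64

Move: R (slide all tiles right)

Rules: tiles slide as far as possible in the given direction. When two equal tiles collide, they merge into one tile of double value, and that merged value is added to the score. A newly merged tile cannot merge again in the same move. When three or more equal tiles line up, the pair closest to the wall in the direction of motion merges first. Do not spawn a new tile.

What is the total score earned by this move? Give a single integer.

Answer: 0

Derivation:
Slide right:
row 0: [2, 64, 8] -> [2, 64, 8]  score +0 (running 0)
row 1: [32, 8, 4] -> [32, 8, 4]  score +0 (running 0)
row 2: [0, 0, 64] -> [0, 0, 64]  score +0 (running 0)
Board after move:
 2 64  8
32  8  4
 0  0 64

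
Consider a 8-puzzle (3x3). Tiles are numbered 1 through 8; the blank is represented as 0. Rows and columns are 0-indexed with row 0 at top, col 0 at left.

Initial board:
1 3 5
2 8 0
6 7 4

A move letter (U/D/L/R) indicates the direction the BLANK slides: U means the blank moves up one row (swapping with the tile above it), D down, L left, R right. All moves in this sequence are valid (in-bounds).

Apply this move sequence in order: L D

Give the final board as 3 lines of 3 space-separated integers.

Answer: 1 3 5
2 7 8
6 0 4

Derivation:
After move 1 (L):
1 3 5
2 0 8
6 7 4

After move 2 (D):
1 3 5
2 7 8
6 0 4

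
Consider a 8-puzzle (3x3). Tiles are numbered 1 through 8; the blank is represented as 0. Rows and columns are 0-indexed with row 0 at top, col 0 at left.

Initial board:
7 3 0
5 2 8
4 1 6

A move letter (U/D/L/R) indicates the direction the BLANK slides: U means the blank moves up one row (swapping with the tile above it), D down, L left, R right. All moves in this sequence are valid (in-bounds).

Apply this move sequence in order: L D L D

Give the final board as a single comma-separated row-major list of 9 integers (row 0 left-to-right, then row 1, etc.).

Answer: 7, 2, 3, 4, 5, 8, 0, 1, 6

Derivation:
After move 1 (L):
7 0 3
5 2 8
4 1 6

After move 2 (D):
7 2 3
5 0 8
4 1 6

After move 3 (L):
7 2 3
0 5 8
4 1 6

After move 4 (D):
7 2 3
4 5 8
0 1 6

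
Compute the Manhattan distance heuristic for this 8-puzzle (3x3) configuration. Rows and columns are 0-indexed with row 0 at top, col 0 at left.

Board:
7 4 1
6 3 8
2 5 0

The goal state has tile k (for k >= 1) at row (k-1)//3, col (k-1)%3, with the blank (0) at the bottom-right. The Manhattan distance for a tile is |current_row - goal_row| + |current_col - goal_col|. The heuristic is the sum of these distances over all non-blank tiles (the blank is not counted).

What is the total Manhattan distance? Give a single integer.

Tile 7: at (0,0), goal (2,0), distance |0-2|+|0-0| = 2
Tile 4: at (0,1), goal (1,0), distance |0-1|+|1-0| = 2
Tile 1: at (0,2), goal (0,0), distance |0-0|+|2-0| = 2
Tile 6: at (1,0), goal (1,2), distance |1-1|+|0-2| = 2
Tile 3: at (1,1), goal (0,2), distance |1-0|+|1-2| = 2
Tile 8: at (1,2), goal (2,1), distance |1-2|+|2-1| = 2
Tile 2: at (2,0), goal (0,1), distance |2-0|+|0-1| = 3
Tile 5: at (2,1), goal (1,1), distance |2-1|+|1-1| = 1
Sum: 2 + 2 + 2 + 2 + 2 + 2 + 3 + 1 = 16

Answer: 16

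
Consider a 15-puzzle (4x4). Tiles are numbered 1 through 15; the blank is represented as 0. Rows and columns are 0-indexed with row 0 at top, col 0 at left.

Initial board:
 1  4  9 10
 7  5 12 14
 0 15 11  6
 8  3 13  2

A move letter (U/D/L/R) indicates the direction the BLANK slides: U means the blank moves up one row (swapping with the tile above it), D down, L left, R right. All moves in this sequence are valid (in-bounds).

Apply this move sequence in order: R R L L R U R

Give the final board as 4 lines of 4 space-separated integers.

Answer:  1  4  9 10
 7 12  0 14
15  5 11  6
 8  3 13  2

Derivation:
After move 1 (R):
 1  4  9 10
 7  5 12 14
15  0 11  6
 8  3 13  2

After move 2 (R):
 1  4  9 10
 7  5 12 14
15 11  0  6
 8  3 13  2

After move 3 (L):
 1  4  9 10
 7  5 12 14
15  0 11  6
 8  3 13  2

After move 4 (L):
 1  4  9 10
 7  5 12 14
 0 15 11  6
 8  3 13  2

After move 5 (R):
 1  4  9 10
 7  5 12 14
15  0 11  6
 8  3 13  2

After move 6 (U):
 1  4  9 10
 7  0 12 14
15  5 11  6
 8  3 13  2

After move 7 (R):
 1  4  9 10
 7 12  0 14
15  5 11  6
 8  3 13  2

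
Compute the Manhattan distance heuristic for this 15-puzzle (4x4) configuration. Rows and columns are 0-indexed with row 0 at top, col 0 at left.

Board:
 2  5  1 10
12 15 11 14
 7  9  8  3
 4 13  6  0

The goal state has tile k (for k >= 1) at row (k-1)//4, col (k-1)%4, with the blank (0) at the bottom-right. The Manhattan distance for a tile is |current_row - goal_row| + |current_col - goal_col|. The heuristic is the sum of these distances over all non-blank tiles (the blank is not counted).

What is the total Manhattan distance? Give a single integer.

Answer: 40

Derivation:
Tile 2: (0,0)->(0,1) = 1
Tile 5: (0,1)->(1,0) = 2
Tile 1: (0,2)->(0,0) = 2
Tile 10: (0,3)->(2,1) = 4
Tile 12: (1,0)->(2,3) = 4
Tile 15: (1,1)->(3,2) = 3
Tile 11: (1,2)->(2,2) = 1
Tile 14: (1,3)->(3,1) = 4
Tile 7: (2,0)->(1,2) = 3
Tile 9: (2,1)->(2,0) = 1
Tile 8: (2,2)->(1,3) = 2
Tile 3: (2,3)->(0,2) = 3
Tile 4: (3,0)->(0,3) = 6
Tile 13: (3,1)->(3,0) = 1
Tile 6: (3,2)->(1,1) = 3
Sum: 1 + 2 + 2 + 4 + 4 + 3 + 1 + 4 + 3 + 1 + 2 + 3 + 6 + 1 + 3 = 40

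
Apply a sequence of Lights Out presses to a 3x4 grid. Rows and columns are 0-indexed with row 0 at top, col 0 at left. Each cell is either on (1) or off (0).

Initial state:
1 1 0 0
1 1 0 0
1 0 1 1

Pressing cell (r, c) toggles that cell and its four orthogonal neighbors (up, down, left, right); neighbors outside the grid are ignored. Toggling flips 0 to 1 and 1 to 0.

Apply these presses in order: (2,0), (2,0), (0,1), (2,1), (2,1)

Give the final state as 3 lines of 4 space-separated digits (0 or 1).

Answer: 0 0 1 0
1 0 0 0
1 0 1 1

Derivation:
After press 1 at (2,0):
1 1 0 0
0 1 0 0
0 1 1 1

After press 2 at (2,0):
1 1 0 0
1 1 0 0
1 0 1 1

After press 3 at (0,1):
0 0 1 0
1 0 0 0
1 0 1 1

After press 4 at (2,1):
0 0 1 0
1 1 0 0
0 1 0 1

After press 5 at (2,1):
0 0 1 0
1 0 0 0
1 0 1 1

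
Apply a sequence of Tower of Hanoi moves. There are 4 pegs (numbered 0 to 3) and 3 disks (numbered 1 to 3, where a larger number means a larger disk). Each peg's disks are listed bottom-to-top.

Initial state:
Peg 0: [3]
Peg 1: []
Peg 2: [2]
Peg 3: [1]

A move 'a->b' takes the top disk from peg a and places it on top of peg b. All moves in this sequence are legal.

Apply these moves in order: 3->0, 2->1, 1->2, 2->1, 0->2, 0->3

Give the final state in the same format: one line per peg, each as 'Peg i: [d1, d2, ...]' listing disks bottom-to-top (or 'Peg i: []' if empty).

After move 1 (3->0):
Peg 0: [3, 1]
Peg 1: []
Peg 2: [2]
Peg 3: []

After move 2 (2->1):
Peg 0: [3, 1]
Peg 1: [2]
Peg 2: []
Peg 3: []

After move 3 (1->2):
Peg 0: [3, 1]
Peg 1: []
Peg 2: [2]
Peg 3: []

After move 4 (2->1):
Peg 0: [3, 1]
Peg 1: [2]
Peg 2: []
Peg 3: []

After move 5 (0->2):
Peg 0: [3]
Peg 1: [2]
Peg 2: [1]
Peg 3: []

After move 6 (0->3):
Peg 0: []
Peg 1: [2]
Peg 2: [1]
Peg 3: [3]

Answer: Peg 0: []
Peg 1: [2]
Peg 2: [1]
Peg 3: [3]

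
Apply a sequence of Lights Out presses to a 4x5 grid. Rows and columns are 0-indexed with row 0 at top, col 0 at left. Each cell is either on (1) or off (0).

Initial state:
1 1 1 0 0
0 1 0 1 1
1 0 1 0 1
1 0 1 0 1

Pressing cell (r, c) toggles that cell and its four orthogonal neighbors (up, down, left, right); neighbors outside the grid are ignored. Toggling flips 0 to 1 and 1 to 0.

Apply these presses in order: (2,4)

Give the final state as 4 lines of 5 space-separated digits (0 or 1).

After press 1 at (2,4):
1 1 1 0 0
0 1 0 1 0
1 0 1 1 0
1 0 1 0 0

Answer: 1 1 1 0 0
0 1 0 1 0
1 0 1 1 0
1 0 1 0 0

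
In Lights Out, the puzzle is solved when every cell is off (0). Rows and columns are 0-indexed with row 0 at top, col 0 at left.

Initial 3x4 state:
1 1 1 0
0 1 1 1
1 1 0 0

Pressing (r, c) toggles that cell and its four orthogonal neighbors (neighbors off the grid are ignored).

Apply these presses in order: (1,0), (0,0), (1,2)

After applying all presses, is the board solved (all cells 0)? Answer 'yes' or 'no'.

Answer: no

Derivation:
After press 1 at (1,0):
0 1 1 0
1 0 1 1
0 1 0 0

After press 2 at (0,0):
1 0 1 0
0 0 1 1
0 1 0 0

After press 3 at (1,2):
1 0 0 0
0 1 0 0
0 1 1 0

Lights still on: 4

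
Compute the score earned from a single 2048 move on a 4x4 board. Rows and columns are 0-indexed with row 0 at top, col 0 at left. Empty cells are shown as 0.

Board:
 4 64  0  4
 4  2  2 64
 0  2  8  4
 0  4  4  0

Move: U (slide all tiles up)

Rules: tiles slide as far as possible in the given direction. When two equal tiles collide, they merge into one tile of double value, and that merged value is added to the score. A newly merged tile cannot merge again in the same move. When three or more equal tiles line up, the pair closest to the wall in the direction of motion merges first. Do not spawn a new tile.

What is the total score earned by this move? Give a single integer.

Answer: 12

Derivation:
Slide up:
col 0: [4, 4, 0, 0] -> [8, 0, 0, 0]  score +8 (running 8)
col 1: [64, 2, 2, 4] -> [64, 4, 4, 0]  score +4 (running 12)
col 2: [0, 2, 8, 4] -> [2, 8, 4, 0]  score +0 (running 12)
col 3: [4, 64, 4, 0] -> [4, 64, 4, 0]  score +0 (running 12)
Board after move:
 8 64  2  4
 0  4  8 64
 0  4  4  4
 0  0  0  0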